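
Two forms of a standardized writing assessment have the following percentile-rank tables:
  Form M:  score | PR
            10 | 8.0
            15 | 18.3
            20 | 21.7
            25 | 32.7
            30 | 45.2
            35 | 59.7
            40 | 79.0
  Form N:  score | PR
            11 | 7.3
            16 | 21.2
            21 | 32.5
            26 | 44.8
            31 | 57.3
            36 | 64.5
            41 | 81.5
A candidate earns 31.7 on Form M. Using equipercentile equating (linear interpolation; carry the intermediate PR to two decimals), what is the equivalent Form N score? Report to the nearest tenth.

PR of 31.7 on Form M: 45.2 + (31.7 − 30)/(35 − 30) × (59.7 − 45.2) = 50.13
On Form N, PR 50.13 falls between score 26 (PR 44.8) and 31 (PR 57.3).
Interpolate: 26 + (50.13 − 44.8)/(57.3 − 44.8) × (31 − 26) = 28.1

28.1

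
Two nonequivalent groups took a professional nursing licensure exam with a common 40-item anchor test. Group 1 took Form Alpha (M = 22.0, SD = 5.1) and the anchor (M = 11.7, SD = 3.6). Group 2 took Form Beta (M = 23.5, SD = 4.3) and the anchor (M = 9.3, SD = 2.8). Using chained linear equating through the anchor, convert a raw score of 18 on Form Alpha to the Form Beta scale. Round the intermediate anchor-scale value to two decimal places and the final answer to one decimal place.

Form Alpha → anchor (Group 1): v = (3.6/5.1)(18 − 22.0) + 11.7 = 8.88
anchor → Form Beta (Group 2): y = (4.3/2.8)(8.88 − 9.3) + 23.5 = 22.9

22.9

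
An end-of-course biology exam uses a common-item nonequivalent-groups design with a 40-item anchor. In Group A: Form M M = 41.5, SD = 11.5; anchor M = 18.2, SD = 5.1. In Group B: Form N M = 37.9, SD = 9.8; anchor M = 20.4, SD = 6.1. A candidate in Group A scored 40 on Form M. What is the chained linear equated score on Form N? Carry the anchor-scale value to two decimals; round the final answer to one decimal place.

Form M → anchor (Group A): v = (5.1/11.5)(40 − 41.5) + 18.2 = 17.53
anchor → Form N (Group B): y = (9.8/6.1)(17.53 − 20.4) + 37.9 = 33.3

33.3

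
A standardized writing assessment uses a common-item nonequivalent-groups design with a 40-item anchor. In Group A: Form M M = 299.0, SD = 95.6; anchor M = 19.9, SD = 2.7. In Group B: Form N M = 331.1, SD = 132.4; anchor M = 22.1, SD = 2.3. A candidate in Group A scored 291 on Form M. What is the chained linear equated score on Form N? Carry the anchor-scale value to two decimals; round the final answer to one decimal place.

Form M → anchor (Group A): v = (2.7/95.6)(291 − 299.0) + 19.9 = 19.67
anchor → Form N (Group B): y = (132.4/2.3)(19.67 − 22.1) + 331.1 = 191.2

191.2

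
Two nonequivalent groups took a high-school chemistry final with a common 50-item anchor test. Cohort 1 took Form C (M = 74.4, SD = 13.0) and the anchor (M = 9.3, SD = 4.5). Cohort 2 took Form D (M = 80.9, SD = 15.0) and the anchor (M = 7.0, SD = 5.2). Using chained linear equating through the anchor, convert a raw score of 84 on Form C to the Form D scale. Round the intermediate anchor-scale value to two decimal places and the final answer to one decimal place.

Form C → anchor (Cohort 1): v = (4.5/13.0)(84 − 74.4) + 9.3 = 12.62
anchor → Form D (Cohort 2): y = (15.0/5.2)(12.62 − 7.0) + 80.9 = 97.1

97.1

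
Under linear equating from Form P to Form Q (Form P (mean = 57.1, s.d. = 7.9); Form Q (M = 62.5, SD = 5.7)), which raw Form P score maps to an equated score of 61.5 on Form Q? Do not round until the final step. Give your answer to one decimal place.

Invert y = (SD_Y/SD_X)(x − M_X) + M_Y:
x = (SD_X/SD_Y)(y − M_Y) + M_X = (7.9/5.7)(61.5 − 62.5) + 57.1
x = 1.385965 × -1.000 + 57.1 = 55.7

55.7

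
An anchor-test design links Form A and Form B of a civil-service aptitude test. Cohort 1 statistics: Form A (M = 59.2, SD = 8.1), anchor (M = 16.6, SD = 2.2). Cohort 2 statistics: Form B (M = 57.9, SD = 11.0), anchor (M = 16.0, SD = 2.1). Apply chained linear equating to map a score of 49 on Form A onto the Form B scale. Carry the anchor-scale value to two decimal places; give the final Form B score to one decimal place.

46.5

Form A → anchor (Cohort 1): v = (2.2/8.1)(49 − 59.2) + 16.6 = 13.83
anchor → Form B (Cohort 2): y = (11.0/2.1)(13.83 − 16.0) + 57.9 = 46.5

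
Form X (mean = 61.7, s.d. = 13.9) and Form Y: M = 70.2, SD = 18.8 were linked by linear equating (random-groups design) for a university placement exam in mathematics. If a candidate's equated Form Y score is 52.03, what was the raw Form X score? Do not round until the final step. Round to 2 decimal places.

48.27

Invert y = (SD_Y/SD_X)(x − M_X) + M_Y:
x = (SD_X/SD_Y)(y − M_Y) + M_X = (13.9/18.8)(52.03 − 70.2) + 61.7
x = 0.739362 × -18.170 + 61.7 = 48.27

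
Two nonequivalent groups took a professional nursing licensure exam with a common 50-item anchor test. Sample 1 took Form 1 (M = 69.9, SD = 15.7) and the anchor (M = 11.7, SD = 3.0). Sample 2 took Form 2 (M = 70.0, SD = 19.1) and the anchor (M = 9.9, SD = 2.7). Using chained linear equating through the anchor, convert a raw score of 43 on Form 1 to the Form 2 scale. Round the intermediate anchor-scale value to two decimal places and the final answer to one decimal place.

Form 1 → anchor (Sample 1): v = (3.0/15.7)(43 − 69.9) + 11.7 = 6.56
anchor → Form 2 (Sample 2): y = (19.1/2.7)(6.56 − 9.9) + 70.0 = 46.4

46.4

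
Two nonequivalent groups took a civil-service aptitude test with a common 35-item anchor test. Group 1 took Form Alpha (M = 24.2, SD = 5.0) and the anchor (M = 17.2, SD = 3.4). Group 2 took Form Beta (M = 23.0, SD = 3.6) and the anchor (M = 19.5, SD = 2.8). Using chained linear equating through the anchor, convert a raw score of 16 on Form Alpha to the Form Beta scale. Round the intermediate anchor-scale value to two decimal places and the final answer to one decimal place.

Form Alpha → anchor (Group 1): v = (3.4/5.0)(16 − 24.2) + 17.2 = 11.62
anchor → Form Beta (Group 2): y = (3.6/2.8)(11.62 − 19.5) + 23.0 = 12.9

12.9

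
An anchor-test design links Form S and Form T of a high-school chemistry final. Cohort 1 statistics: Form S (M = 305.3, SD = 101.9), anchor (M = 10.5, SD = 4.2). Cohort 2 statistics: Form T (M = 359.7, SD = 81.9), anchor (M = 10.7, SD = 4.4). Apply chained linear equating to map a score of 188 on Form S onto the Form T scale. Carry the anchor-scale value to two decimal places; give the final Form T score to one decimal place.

266.1

Form S → anchor (Cohort 1): v = (4.2/101.9)(188 − 305.3) + 10.5 = 5.67
anchor → Form T (Cohort 2): y = (81.9/4.4)(5.67 − 10.7) + 359.7 = 266.1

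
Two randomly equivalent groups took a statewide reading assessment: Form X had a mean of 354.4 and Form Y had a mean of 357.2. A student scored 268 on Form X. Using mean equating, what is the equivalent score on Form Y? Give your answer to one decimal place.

Mean equating: y = x + (M_Y − M_X) = 268 + (357.2 − 354.4) = 270.8

270.8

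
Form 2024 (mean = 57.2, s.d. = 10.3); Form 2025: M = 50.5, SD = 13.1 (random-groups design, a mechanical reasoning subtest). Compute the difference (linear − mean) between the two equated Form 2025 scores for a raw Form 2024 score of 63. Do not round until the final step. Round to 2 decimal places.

Mean-equated: 63 + (50.5 − 57.2) = 56.30
Linear-equated: (13.1/10.3)(63 − 57.2) + 50.5 = 57.877
Difference = 57.877 − 56.30 = 1.58

1.58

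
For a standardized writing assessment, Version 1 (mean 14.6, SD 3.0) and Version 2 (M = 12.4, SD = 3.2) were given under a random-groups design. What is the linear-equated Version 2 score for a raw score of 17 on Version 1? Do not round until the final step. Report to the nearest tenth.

15.0

Linear equating: y = (SD_Y/SD_X)(x − M_X) + M_Y
y = (3.2/3.0)(17 − 14.6) + 12.4
y = 1.066667 × 2.4 + 12.4 = 2.5600 + 12.4 = 15.0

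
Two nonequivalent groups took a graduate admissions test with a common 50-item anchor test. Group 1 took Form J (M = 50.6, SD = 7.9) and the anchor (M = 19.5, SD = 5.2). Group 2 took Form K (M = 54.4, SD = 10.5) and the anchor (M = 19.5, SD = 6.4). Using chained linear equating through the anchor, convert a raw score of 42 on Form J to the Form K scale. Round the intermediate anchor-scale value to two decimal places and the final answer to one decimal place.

Form J → anchor (Group 1): v = (5.2/7.9)(42 − 50.6) + 19.5 = 13.84
anchor → Form K (Group 2): y = (10.5/6.4)(13.84 − 19.5) + 54.4 = 45.1

45.1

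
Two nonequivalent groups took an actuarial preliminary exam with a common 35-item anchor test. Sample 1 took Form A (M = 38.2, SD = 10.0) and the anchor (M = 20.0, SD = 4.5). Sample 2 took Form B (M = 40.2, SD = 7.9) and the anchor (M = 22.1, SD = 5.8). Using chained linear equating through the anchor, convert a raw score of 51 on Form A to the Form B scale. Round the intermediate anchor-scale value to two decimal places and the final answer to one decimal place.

Form A → anchor (Sample 1): v = (4.5/10.0)(51 − 38.2) + 20.0 = 25.76
anchor → Form B (Sample 2): y = (7.9/5.8)(25.76 − 22.1) + 40.2 = 45.2

45.2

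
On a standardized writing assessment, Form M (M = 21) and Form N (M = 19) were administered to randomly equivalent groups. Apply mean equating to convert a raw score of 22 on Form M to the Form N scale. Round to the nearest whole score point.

Mean equating: y = x + (M_Y − M_X) = 22 + (19 − 21) = 20

20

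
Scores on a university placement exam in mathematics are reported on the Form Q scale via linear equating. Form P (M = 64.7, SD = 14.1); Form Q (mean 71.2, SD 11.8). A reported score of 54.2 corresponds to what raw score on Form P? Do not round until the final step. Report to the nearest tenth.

Invert y = (SD_Y/SD_X)(x − M_X) + M_Y:
x = (SD_X/SD_Y)(y − M_Y) + M_X = (14.1/11.8)(54.2 − 71.2) + 64.7
x = 1.194915 × -17.000 + 64.7 = 44.4

44.4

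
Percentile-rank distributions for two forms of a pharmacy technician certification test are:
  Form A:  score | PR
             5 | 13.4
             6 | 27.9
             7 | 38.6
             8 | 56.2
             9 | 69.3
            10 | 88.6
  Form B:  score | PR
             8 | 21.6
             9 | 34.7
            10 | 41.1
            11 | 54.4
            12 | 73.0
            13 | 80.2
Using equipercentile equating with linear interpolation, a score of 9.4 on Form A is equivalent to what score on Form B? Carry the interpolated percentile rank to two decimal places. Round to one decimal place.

PR of 9.4 on Form A: 69.3 + (9.4 − 9)/(10 − 9) × (88.6 − 69.3) = 77.02
On Form B, PR 77.02 falls between score 12 (PR 73.0) and 13 (PR 80.2).
Interpolate: 12 + (77.02 − 73.0)/(80.2 − 73.0) × (13 − 12) = 12.6

12.6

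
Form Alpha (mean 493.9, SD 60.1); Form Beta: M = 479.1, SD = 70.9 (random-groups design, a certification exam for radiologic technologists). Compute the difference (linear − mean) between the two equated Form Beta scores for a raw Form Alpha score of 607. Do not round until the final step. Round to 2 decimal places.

20.32

Mean-equated: 607 + (479.1 − 493.9) = 592.20
Linear-equated: (70.9/60.1)(607 − 493.9) + 479.1 = 612.524
Difference = 612.524 − 592.20 = 20.32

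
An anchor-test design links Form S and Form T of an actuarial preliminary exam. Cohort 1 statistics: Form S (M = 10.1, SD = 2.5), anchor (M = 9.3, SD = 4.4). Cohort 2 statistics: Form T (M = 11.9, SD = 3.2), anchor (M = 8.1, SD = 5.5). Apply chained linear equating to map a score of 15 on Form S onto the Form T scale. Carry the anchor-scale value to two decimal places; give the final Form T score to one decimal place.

Form S → anchor (Cohort 1): v = (4.4/2.5)(15 − 10.1) + 9.3 = 17.92
anchor → Form T (Cohort 2): y = (3.2/5.5)(17.92 − 8.1) + 11.9 = 17.6

17.6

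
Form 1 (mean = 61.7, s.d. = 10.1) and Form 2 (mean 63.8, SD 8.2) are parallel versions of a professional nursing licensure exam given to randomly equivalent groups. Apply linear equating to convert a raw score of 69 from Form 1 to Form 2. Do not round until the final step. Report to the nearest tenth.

Linear equating: y = (SD_Y/SD_X)(x − M_X) + M_Y
y = (8.2/10.1)(69 − 61.7) + 63.8
y = 0.811881 × 7.3 + 63.8 = 5.9267 + 63.8 = 69.7

69.7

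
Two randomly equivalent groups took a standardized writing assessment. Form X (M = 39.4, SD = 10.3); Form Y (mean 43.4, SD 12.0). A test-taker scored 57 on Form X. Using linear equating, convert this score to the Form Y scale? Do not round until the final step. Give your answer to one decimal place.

Linear equating: y = (SD_Y/SD_X)(x − M_X) + M_Y
y = (12.0/10.3)(57 − 39.4) + 43.4
y = 1.165049 × 17.6 + 43.4 = 20.5049 + 43.4 = 63.9

63.9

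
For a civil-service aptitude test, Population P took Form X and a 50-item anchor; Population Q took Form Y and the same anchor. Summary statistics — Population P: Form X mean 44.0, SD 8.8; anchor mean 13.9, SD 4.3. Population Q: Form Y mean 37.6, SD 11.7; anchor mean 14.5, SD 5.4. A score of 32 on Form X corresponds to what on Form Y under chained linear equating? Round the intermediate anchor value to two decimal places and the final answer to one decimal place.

Form X → anchor (Population P): v = (4.3/8.8)(32 − 44.0) + 13.9 = 8.04
anchor → Form Y (Population Q): y = (11.7/5.4)(8.04 − 14.5) + 37.6 = 23.6

23.6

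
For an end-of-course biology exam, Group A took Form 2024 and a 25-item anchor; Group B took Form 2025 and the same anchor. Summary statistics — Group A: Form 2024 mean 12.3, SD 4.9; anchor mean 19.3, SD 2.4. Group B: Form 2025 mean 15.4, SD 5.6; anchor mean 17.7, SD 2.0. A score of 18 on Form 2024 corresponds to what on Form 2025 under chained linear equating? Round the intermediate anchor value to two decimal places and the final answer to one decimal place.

27.7

Form 2024 → anchor (Group A): v = (2.4/4.9)(18 − 12.3) + 19.3 = 22.09
anchor → Form 2025 (Group B): y = (5.6/2.0)(22.09 − 17.7) + 15.4 = 27.7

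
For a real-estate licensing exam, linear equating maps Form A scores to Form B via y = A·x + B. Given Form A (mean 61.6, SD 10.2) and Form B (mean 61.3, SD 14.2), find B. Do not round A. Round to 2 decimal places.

-24.46

A = SD_Y / SD_X = 14.2 / 10.2 = 1.392157
B = M_Y − A·M_X = 61.3 − 1.392157 × 61.6 = -24.46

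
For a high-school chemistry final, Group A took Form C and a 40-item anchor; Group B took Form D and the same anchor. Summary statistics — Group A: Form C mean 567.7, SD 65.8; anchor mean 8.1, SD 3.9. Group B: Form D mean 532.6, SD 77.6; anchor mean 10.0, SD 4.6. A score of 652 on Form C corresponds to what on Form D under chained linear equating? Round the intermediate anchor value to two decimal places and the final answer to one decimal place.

584.9

Form C → anchor (Group A): v = (3.9/65.8)(652 − 567.7) + 8.1 = 13.10
anchor → Form D (Group B): y = (77.6/4.6)(13.10 − 10.0) + 532.6 = 584.9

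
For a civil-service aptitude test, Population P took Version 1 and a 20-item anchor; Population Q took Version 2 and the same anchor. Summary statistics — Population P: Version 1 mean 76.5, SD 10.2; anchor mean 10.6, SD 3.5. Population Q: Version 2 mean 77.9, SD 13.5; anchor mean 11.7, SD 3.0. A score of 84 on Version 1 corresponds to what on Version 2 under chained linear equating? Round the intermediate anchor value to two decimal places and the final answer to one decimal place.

Version 1 → anchor (Population P): v = (3.5/10.2)(84 − 76.5) + 10.6 = 13.17
anchor → Version 2 (Population Q): y = (13.5/3.0)(13.17 − 11.7) + 77.9 = 84.5

84.5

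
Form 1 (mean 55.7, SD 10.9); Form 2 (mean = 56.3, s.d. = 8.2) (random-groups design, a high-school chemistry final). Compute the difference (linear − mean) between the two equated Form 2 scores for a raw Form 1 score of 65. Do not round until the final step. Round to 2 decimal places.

Mean-equated: 65 + (56.3 − 55.7) = 65.60
Linear-equated: (8.2/10.9)(65 − 55.7) + 56.3 = 63.296
Difference = 63.296 − 65.60 = -2.30

-2.30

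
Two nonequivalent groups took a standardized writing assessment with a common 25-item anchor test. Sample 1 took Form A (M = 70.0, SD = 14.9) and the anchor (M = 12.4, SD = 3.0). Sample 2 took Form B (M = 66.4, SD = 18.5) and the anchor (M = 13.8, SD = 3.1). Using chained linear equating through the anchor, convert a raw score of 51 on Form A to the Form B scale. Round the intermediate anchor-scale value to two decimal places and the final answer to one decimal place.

35.2

Form A → anchor (Sample 1): v = (3.0/14.9)(51 − 70.0) + 12.4 = 8.57
anchor → Form B (Sample 2): y = (18.5/3.1)(8.57 − 13.8) + 66.4 = 35.2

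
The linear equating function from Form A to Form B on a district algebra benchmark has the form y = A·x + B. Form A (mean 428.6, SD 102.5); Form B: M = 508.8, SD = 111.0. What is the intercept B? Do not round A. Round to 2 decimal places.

44.66

A = SD_Y / SD_X = 111.0 / 102.5 = 1.082927
B = M_Y − A·M_X = 508.8 − 1.082927 × 428.6 = 44.66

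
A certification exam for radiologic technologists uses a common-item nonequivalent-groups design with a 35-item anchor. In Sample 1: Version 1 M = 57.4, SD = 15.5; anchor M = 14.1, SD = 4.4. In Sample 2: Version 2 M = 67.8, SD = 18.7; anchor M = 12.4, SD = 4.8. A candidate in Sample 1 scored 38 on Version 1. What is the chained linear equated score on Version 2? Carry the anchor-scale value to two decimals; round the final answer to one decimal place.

Version 1 → anchor (Sample 1): v = (4.4/15.5)(38 − 57.4) + 14.1 = 8.59
anchor → Version 2 (Sample 2): y = (18.7/4.8)(8.59 − 12.4) + 67.8 = 53.0

53.0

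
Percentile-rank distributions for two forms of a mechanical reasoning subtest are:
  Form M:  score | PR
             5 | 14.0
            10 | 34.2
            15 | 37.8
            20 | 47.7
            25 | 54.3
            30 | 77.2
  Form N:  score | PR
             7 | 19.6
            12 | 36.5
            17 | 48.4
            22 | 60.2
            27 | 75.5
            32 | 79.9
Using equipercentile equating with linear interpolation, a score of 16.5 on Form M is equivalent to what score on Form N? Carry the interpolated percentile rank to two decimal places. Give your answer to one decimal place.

PR of 16.5 on Form M: 37.8 + (16.5 − 15)/(20 − 15) × (47.7 − 37.8) = 40.77
On Form N, PR 40.77 falls between score 12 (PR 36.5) and 17 (PR 48.4).
Interpolate: 12 + (40.77 − 36.5)/(48.4 − 36.5) × (17 − 12) = 13.8

13.8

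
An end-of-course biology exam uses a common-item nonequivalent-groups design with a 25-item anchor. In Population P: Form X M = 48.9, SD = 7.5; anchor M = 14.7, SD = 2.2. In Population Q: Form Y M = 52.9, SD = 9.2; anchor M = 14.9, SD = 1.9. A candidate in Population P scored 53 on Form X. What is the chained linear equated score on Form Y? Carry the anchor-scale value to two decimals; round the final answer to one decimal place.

Form X → anchor (Population P): v = (2.2/7.5)(53 − 48.9) + 14.7 = 15.90
anchor → Form Y (Population Q): y = (9.2/1.9)(15.90 − 14.9) + 52.9 = 57.7

57.7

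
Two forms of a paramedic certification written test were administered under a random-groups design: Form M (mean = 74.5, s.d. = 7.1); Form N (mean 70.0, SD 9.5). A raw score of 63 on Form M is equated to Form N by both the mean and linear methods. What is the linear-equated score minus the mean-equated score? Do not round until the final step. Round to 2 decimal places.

Mean-equated: 63 + (70.0 − 74.5) = 58.50
Linear-equated: (9.5/7.1)(63 − 74.5) + 70.0 = 54.613
Difference = 54.613 − 58.50 = -3.89

-3.89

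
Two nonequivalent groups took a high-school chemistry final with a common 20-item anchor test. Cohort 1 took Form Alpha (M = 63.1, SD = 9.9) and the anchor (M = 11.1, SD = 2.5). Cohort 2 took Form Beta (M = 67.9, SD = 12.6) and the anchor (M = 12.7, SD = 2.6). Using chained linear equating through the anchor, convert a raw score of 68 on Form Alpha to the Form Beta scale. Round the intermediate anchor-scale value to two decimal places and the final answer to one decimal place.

66.2

Form Alpha → anchor (Cohort 1): v = (2.5/9.9)(68 − 63.1) + 11.1 = 12.34
anchor → Form Beta (Cohort 2): y = (12.6/2.6)(12.34 − 12.7) + 67.9 = 66.2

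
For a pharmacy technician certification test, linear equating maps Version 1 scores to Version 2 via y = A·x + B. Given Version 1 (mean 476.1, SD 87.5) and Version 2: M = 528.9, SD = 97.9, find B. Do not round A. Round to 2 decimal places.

-3.79

A = SD_Y / SD_X = 97.9 / 87.5 = 1.118857
B = M_Y − A·M_X = 528.9 − 1.118857 × 476.1 = -3.79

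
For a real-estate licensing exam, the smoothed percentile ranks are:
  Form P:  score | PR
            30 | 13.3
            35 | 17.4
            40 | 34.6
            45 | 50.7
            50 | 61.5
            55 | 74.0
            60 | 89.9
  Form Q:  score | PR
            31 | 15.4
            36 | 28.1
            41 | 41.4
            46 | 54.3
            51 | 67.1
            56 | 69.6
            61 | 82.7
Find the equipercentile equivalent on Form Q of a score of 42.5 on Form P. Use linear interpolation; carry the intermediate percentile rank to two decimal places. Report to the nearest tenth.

PR of 42.5 on Form P: 34.6 + (42.5 − 40)/(45 − 40) × (50.7 − 34.6) = 42.65
On Form Q, PR 42.65 falls between score 41 (PR 41.4) and 46 (PR 54.3).
Interpolate: 41 + (42.65 − 41.4)/(54.3 − 41.4) × (46 − 41) = 41.5

41.5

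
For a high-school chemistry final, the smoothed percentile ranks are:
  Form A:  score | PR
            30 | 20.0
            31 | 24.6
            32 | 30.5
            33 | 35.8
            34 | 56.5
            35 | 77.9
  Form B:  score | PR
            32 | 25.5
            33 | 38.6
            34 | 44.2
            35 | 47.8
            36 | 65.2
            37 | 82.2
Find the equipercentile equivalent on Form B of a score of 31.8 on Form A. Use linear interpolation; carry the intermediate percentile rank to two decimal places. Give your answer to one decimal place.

PR of 31.8 on Form A: 24.6 + (31.8 − 31)/(32 − 31) × (30.5 − 24.6) = 29.32
On Form B, PR 29.32 falls between score 32 (PR 25.5) and 33 (PR 38.6).
Interpolate: 32 + (29.32 − 25.5)/(38.6 − 25.5) × (33 − 32) = 32.3

32.3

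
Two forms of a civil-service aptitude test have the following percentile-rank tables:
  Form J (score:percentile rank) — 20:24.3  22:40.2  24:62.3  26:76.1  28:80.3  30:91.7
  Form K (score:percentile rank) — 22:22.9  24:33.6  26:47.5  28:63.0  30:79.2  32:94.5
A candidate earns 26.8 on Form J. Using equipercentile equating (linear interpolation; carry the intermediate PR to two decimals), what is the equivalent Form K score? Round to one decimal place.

29.8

PR of 26.8 on Form J: 76.1 + (26.8 − 26)/(28 − 26) × (80.3 − 76.1) = 77.78
On Form K, PR 77.78 falls between score 28 (PR 63.0) and 30 (PR 79.2).
Interpolate: 28 + (77.78 − 63.0)/(79.2 − 63.0) × (30 − 28) = 29.8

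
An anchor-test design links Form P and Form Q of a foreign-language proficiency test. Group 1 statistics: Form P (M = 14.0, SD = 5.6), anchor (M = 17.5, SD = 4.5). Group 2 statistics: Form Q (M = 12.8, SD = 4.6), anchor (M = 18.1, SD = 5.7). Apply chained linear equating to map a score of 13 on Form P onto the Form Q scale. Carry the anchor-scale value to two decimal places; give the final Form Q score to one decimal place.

11.7

Form P → anchor (Group 1): v = (4.5/5.6)(13 − 14.0) + 17.5 = 16.70
anchor → Form Q (Group 2): y = (4.6/5.7)(16.70 − 18.1) + 12.8 = 11.7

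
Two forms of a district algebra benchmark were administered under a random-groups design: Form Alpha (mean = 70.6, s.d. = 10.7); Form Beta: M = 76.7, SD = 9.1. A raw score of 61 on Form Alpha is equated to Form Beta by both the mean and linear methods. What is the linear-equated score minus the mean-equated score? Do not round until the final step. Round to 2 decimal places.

1.44

Mean-equated: 61 + (76.7 − 70.6) = 67.10
Linear-equated: (9.1/10.7)(61 − 70.6) + 76.7 = 68.536
Difference = 68.536 − 67.10 = 1.44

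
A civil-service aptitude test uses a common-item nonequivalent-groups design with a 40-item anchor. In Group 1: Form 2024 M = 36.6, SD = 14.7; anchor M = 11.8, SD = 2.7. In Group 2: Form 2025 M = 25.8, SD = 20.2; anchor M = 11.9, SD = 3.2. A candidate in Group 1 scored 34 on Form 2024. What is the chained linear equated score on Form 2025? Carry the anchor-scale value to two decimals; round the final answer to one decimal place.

Form 2024 → anchor (Group 1): v = (2.7/14.7)(34 − 36.6) + 11.8 = 11.32
anchor → Form 2025 (Group 2): y = (20.2/3.2)(11.32 − 11.9) + 25.8 = 22.1

22.1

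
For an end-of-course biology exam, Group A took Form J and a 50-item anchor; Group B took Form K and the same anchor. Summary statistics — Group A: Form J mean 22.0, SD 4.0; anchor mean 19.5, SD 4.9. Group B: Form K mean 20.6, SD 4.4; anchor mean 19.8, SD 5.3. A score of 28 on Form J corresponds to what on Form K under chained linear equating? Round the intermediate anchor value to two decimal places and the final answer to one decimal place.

26.5

Form J → anchor (Group A): v = (4.9/4.0)(28 − 22.0) + 19.5 = 26.85
anchor → Form K (Group B): y = (4.4/5.3)(26.85 − 19.8) + 20.6 = 26.5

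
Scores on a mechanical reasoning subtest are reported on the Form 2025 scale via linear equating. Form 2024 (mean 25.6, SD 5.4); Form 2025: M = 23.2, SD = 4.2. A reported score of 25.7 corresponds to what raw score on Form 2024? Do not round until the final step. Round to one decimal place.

Invert y = (SD_Y/SD_X)(x − M_X) + M_Y:
x = (SD_X/SD_Y)(y − M_Y) + M_X = (5.4/4.2)(25.7 − 23.2) + 25.6
x = 1.285714 × 2.500 + 25.6 = 28.8

28.8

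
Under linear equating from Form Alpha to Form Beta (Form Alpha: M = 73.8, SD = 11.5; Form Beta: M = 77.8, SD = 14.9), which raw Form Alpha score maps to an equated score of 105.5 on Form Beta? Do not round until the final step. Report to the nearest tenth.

Invert y = (SD_Y/SD_X)(x − M_X) + M_Y:
x = (SD_X/SD_Y)(y − M_Y) + M_X = (11.5/14.9)(105.5 − 77.8) + 73.8
x = 0.771812 × 27.700 + 73.8 = 95.2

95.2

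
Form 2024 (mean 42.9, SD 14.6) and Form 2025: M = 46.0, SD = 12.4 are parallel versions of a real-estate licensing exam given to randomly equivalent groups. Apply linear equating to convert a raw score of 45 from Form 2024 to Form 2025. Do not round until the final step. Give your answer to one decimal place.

Linear equating: y = (SD_Y/SD_X)(x − M_X) + M_Y
y = (12.4/14.6)(45 − 42.9) + 46.0
y = 0.849315 × 2.1 + 46.0 = 1.7836 + 46.0 = 47.8

47.8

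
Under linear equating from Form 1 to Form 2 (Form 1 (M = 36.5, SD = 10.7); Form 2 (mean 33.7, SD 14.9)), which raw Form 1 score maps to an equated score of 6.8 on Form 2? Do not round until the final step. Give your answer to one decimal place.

17.2

Invert y = (SD_Y/SD_X)(x − M_X) + M_Y:
x = (SD_X/SD_Y)(y − M_Y) + M_X = (10.7/14.9)(6.8 − 33.7) + 36.5
x = 0.718121 × -26.900 + 36.5 = 17.2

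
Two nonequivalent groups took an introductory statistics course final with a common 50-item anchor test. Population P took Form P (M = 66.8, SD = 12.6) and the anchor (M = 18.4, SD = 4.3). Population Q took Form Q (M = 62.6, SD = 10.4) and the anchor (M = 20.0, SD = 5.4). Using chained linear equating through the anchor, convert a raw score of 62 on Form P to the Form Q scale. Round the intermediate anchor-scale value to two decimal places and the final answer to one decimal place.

56.4

Form P → anchor (Population P): v = (4.3/12.6)(62 − 66.8) + 18.4 = 16.76
anchor → Form Q (Population Q): y = (10.4/5.4)(16.76 − 20.0) + 62.6 = 56.4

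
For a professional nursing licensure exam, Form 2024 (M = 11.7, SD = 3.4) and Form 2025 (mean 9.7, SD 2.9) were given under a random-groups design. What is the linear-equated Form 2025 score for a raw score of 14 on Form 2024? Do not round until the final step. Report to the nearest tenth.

11.7

Linear equating: y = (SD_Y/SD_X)(x − M_X) + M_Y
y = (2.9/3.4)(14 − 11.7) + 9.7
y = 0.852941 × 2.3 + 9.7 = 1.9618 + 9.7 = 11.7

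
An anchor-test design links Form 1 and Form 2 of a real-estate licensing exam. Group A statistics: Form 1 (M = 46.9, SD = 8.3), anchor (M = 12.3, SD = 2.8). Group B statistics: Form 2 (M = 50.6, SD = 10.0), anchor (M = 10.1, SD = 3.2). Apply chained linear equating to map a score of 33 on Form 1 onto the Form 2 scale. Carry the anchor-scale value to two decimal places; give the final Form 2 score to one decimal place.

Form 1 → anchor (Group A): v = (2.8/8.3)(33 − 46.9) + 12.3 = 7.61
anchor → Form 2 (Group B): y = (10.0/3.2)(7.61 − 10.1) + 50.6 = 42.8

42.8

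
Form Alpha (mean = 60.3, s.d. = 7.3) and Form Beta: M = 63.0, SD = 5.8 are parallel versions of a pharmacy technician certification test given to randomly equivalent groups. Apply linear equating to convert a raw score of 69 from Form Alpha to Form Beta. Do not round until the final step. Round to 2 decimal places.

69.91

Linear equating: y = (SD_Y/SD_X)(x − M_X) + M_Y
y = (5.8/7.3)(69 − 60.3) + 63.0
y = 0.794521 × 8.7 + 63.0 = 6.9123 + 63.0 = 69.91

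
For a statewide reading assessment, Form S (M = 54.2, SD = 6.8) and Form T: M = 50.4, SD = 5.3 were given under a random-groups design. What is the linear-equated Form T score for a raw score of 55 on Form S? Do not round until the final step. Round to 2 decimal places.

Linear equating: y = (SD_Y/SD_X)(x − M_X) + M_Y
y = (5.3/6.8)(55 − 54.2) + 50.4
y = 0.779412 × 0.8 + 50.4 = 0.6235 + 50.4 = 51.02

51.02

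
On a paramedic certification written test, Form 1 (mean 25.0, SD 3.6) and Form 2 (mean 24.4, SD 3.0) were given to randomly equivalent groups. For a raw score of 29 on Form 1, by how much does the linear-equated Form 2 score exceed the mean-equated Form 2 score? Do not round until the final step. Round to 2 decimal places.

Mean-equated: 29 + (24.4 − 25.0) = 28.40
Linear-equated: (3.0/3.6)(29 − 25.0) + 24.4 = 27.733
Difference = 27.733 − 28.40 = -0.67

-0.67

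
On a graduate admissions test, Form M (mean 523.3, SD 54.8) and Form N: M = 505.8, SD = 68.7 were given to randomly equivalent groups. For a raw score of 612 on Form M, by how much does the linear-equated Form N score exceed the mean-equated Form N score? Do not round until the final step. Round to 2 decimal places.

22.50

Mean-equated: 612 + (505.8 − 523.3) = 594.50
Linear-equated: (68.7/54.8)(612 − 523.3) + 505.8 = 616.999
Difference = 616.999 − 594.50 = 22.50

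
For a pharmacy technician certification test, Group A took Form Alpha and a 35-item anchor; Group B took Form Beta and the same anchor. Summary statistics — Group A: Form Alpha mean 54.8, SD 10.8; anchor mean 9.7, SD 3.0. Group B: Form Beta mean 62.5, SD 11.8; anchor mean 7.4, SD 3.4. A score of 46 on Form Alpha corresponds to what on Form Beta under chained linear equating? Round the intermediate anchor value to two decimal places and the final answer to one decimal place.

Form Alpha → anchor (Group A): v = (3.0/10.8)(46 − 54.8) + 9.7 = 7.26
anchor → Form Beta (Group B): y = (11.8/3.4)(7.26 − 7.4) + 62.5 = 62.0

62.0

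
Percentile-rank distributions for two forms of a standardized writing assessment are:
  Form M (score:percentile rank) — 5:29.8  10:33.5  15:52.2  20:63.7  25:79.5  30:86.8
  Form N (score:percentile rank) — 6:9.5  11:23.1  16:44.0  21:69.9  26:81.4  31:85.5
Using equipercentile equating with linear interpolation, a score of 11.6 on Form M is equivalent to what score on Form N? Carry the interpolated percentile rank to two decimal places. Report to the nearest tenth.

PR of 11.6 on Form M: 33.5 + (11.6 − 10)/(15 − 10) × (52.2 − 33.5) = 39.48
On Form N, PR 39.48 falls between score 11 (PR 23.1) and 16 (PR 44.0).
Interpolate: 11 + (39.48 − 23.1)/(44.0 − 23.1) × (16 − 11) = 14.9

14.9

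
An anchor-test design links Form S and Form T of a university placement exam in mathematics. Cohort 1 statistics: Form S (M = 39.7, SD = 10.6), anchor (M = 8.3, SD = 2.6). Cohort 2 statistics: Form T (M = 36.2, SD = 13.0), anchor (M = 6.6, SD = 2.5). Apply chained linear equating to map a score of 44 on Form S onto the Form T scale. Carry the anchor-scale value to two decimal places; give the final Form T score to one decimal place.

50.5

Form S → anchor (Cohort 1): v = (2.6/10.6)(44 − 39.7) + 8.3 = 9.35
anchor → Form T (Cohort 2): y = (13.0/2.5)(9.35 − 6.6) + 36.2 = 50.5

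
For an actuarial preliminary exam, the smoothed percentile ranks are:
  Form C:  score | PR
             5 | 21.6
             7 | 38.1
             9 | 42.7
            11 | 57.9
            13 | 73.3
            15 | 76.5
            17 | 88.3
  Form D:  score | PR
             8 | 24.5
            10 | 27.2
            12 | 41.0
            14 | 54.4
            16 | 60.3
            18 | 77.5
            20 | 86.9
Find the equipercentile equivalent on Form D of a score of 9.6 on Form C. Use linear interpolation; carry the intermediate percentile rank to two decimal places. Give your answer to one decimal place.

PR of 9.6 on Form C: 42.7 + (9.6 − 9)/(11 − 9) × (57.9 − 42.7) = 47.26
On Form D, PR 47.26 falls between score 12 (PR 41.0) and 14 (PR 54.4).
Interpolate: 12 + (47.26 − 41.0)/(54.4 − 41.0) × (14 − 12) = 12.9

12.9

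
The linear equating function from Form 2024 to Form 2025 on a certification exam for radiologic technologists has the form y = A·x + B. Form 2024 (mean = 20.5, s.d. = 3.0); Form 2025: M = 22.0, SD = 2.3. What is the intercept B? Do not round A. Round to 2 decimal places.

A = SD_Y / SD_X = 2.3 / 3.0 = 0.766667
B = M_Y − A·M_X = 22.0 − 0.766667 × 20.5 = 6.28

6.28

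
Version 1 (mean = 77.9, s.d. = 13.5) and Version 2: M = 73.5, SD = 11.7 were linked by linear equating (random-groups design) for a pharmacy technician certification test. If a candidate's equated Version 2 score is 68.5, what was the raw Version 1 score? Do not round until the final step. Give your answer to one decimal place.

Invert y = (SD_Y/SD_X)(x − M_X) + M_Y:
x = (SD_X/SD_Y)(y − M_Y) + M_X = (13.5/11.7)(68.5 − 73.5) + 77.9
x = 1.153846 × -5.000 + 77.9 = 72.1

72.1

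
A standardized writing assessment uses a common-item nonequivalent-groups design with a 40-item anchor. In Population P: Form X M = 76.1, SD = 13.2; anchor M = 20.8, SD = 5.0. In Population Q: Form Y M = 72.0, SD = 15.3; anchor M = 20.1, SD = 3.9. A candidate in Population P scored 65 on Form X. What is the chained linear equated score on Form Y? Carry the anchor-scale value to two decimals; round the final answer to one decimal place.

Form X → anchor (Population P): v = (5.0/13.2)(65 − 76.1) + 20.8 = 16.60
anchor → Form Y (Population Q): y = (15.3/3.9)(16.60 − 20.1) + 72.0 = 58.3

58.3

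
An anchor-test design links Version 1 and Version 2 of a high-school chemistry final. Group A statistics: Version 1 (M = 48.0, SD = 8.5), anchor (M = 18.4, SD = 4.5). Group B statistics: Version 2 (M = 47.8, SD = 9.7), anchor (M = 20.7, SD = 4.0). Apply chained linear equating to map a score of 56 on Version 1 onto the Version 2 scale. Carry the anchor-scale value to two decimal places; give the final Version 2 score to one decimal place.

Version 1 → anchor (Group A): v = (4.5/8.5)(56 − 48.0) + 18.4 = 22.64
anchor → Version 2 (Group B): y = (9.7/4.0)(22.64 − 20.7) + 47.8 = 52.5

52.5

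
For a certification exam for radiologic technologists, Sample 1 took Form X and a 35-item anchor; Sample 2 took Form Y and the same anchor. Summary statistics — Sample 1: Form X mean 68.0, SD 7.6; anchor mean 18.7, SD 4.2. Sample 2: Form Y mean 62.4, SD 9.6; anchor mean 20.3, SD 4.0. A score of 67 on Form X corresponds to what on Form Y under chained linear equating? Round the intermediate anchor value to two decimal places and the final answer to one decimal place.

57.2

Form X → anchor (Sample 1): v = (4.2/7.6)(67 − 68.0) + 18.7 = 18.15
anchor → Form Y (Sample 2): y = (9.6/4.0)(18.15 − 20.3) + 62.4 = 57.2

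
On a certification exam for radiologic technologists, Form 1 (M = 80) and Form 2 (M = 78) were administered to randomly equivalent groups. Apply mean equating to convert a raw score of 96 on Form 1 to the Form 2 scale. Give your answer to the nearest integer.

Mean equating: y = x + (M_Y − M_X) = 96 + (78 − 80) = 94

94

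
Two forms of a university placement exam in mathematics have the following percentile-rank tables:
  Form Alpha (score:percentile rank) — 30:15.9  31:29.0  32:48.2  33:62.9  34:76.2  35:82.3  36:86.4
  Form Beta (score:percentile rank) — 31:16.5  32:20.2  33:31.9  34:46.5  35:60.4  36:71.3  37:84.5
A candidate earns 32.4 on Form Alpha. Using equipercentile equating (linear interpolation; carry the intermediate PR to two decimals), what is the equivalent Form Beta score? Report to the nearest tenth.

34.5

PR of 32.4 on Form Alpha: 48.2 + (32.4 − 32)/(33 − 32) × (62.9 − 48.2) = 54.08
On Form Beta, PR 54.08 falls between score 34 (PR 46.5) and 35 (PR 60.4).
Interpolate: 34 + (54.08 − 46.5)/(60.4 − 46.5) × (35 − 34) = 34.5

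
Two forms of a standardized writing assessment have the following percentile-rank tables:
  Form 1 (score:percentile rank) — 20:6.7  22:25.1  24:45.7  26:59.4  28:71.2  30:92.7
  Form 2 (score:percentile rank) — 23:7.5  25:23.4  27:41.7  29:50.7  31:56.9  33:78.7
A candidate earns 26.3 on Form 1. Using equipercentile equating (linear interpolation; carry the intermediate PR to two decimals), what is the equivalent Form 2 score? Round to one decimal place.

31.4

PR of 26.3 on Form 1: 59.4 + (26.3 − 26)/(28 − 26) × (71.2 − 59.4) = 61.17
On Form 2, PR 61.17 falls between score 31 (PR 56.9) and 33 (PR 78.7).
Interpolate: 31 + (61.17 − 56.9)/(78.7 − 56.9) × (33 − 31) = 31.4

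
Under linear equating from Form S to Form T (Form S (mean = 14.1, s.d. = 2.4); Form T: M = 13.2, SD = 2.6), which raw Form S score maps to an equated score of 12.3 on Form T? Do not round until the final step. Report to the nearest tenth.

13.3

Invert y = (SD_Y/SD_X)(x − M_X) + M_Y:
x = (SD_X/SD_Y)(y − M_Y) + M_X = (2.4/2.6)(12.3 − 13.2) + 14.1
x = 0.923077 × -0.900 + 14.1 = 13.3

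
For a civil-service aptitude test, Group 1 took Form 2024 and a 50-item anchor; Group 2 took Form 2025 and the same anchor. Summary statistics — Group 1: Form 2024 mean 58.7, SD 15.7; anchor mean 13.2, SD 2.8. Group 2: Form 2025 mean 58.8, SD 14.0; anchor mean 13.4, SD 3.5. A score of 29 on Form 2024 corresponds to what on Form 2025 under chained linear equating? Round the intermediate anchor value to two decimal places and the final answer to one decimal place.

Form 2024 → anchor (Group 1): v = (2.8/15.7)(29 − 58.7) + 13.2 = 7.90
anchor → Form 2025 (Group 2): y = (14.0/3.5)(7.90 − 13.4) + 58.8 = 36.8

36.8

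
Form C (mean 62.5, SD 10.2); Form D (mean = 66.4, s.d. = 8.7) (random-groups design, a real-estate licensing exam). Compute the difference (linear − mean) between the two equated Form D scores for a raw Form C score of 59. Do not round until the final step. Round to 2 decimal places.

Mean-equated: 59 + (66.4 − 62.5) = 62.90
Linear-equated: (8.7/10.2)(59 − 62.5) + 66.4 = 63.415
Difference = 63.415 − 62.90 = 0.51

0.51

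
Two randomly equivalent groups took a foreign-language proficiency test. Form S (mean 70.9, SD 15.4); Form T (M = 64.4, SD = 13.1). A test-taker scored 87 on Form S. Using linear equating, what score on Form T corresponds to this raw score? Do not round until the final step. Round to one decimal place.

Linear equating: y = (SD_Y/SD_X)(x − M_X) + M_Y
y = (13.1/15.4)(87 − 70.9) + 64.4
y = 0.850649 × 16.1 + 64.4 = 13.6955 + 64.4 = 78.1

78.1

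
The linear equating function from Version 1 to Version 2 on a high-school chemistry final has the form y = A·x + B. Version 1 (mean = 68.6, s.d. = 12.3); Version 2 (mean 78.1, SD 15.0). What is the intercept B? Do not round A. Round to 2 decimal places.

A = SD_Y / SD_X = 15.0 / 12.3 = 1.219512
B = M_Y − A·M_X = 78.1 − 1.219512 × 68.6 = -5.56

-5.56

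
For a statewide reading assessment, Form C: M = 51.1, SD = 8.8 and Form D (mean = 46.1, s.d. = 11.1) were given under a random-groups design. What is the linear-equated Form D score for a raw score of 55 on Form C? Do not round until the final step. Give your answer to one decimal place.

51.0

Linear equating: y = (SD_Y/SD_X)(x − M_X) + M_Y
y = (11.1/8.8)(55 − 51.1) + 46.1
y = 1.261364 × 3.9 + 46.1 = 4.9193 + 46.1 = 51.0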